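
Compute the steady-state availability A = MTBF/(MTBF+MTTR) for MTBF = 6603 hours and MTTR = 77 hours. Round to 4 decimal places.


MTBF = 6603
MTTR = 77
MTBF + MTTR = 6680
A = 6603 / 6680
A = 0.9885

0.9885


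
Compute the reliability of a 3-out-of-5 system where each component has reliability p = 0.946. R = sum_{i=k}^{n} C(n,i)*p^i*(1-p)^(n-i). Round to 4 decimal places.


k = 3, n = 5, p = 0.946
i=3: C(5,3)=10 * 0.946^3 * 0.054^2 = 0.0247
i=4: C(5,4)=5 * 0.946^4 * 0.054^1 = 0.2162
i=5: C(5,5)=1 * 0.946^5 * 0.054^0 = 0.7576
R = sum of terms = 0.9986

0.9986


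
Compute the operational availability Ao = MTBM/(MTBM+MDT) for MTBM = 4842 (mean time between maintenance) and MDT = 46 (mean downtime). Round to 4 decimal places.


MTBM = 4842
MDT = 46
MTBM + MDT = 4888
Ao = 4842 / 4888
Ao = 0.9906

0.9906


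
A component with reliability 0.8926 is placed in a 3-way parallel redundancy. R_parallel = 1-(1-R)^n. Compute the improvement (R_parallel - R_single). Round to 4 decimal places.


R_single = 0.8926, n = 3
1 - R_single = 0.1074
(1 - R_single)^n = 0.1074^3 = 0.0012
R_parallel = 1 - 0.0012 = 0.9988
Improvement = 0.9988 - 0.8926
Improvement = 0.1062

0.1062


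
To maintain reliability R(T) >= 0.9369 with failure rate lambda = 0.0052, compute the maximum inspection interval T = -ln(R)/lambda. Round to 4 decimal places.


R_target = 0.9369
lambda = 0.0052
-ln(0.9369) = 0.0652
T = 0.0652 / 0.0052
T = 12.5344

12.5344


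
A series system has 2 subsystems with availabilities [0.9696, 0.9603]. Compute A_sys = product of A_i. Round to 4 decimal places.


Subsystems: [0.9696, 0.9603]
After subsystem 1 (A=0.9696): product = 0.9696
After subsystem 2 (A=0.9603): product = 0.9311
A_sys = 0.9311

0.9311


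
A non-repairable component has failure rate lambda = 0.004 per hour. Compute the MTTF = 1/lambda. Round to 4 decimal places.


lambda = 0.004
MTTF = 1 / 0.004
MTTF = 250.0

250.0


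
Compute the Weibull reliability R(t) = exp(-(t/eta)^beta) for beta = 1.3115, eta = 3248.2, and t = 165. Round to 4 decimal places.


beta = 1.3115, eta = 3248.2, t = 165
t/eta = 165 / 3248.2 = 0.0508
(t/eta)^beta = 0.0508^1.3115 = 0.0201
R(t) = exp(-0.0201)
R(t) = 0.9801

0.9801


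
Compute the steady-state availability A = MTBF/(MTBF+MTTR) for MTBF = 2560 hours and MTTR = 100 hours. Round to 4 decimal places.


MTBF = 2560
MTTR = 100
MTBF + MTTR = 2660
A = 2560 / 2660
A = 0.9624

0.9624


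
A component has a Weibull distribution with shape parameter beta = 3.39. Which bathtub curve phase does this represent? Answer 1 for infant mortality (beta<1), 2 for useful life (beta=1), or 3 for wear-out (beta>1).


beta = 3.39
Compare beta to 1:
beta < 1 => infant mortality (phase 1)
beta = 1 => useful life (phase 2)
beta > 1 => wear-out (phase 3)
Since beta = 3.39, this is wear-out (increasing failure rate)
Phase = 3

3


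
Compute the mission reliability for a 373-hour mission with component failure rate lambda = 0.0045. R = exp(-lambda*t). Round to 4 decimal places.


lambda = 0.0045
mission_time = 373
lambda * t = 0.0045 * 373 = 1.6785
R = exp(-1.6785)
R = 0.1867

0.1867


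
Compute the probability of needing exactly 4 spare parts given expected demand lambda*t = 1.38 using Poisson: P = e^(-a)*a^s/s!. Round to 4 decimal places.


a = 1.38, s = 4
e^(-a) = e^(-1.38) = 0.2516
a^s = 1.38^4 = 3.6267
s! = 24
P = 0.2516 * 3.6267 / 24
P = 0.038

0.038


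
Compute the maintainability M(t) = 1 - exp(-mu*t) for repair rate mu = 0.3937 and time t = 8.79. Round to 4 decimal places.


mu = 0.3937, t = 8.79
mu * t = 0.3937 * 8.79 = 3.4606
exp(-3.4606) = 0.0314
M(t) = 1 - 0.0314
M(t) = 0.9686

0.9686


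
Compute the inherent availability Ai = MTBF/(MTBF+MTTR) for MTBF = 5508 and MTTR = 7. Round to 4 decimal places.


MTBF = 5508
MTTR = 7
MTBF + MTTR = 5515
Ai = 5508 / 5515
Ai = 0.9987

0.9987


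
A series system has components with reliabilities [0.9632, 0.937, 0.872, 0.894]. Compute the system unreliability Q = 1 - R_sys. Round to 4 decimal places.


Components: [0.9632, 0.937, 0.872, 0.894]
After component 1: product = 0.9632
After component 2: product = 0.9025
After component 3: product = 0.787
After component 4: product = 0.7036
R_sys = 0.7036
Q = 1 - 0.7036 = 0.2964

0.2964


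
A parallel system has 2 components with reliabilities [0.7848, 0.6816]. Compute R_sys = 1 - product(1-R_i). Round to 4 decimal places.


Components: [0.7848, 0.6816]
(1 - 0.7848) = 0.2152, running product = 0.2152
(1 - 0.6816) = 0.3184, running product = 0.0685
Product of (1-R_i) = 0.0685
R_sys = 1 - 0.0685 = 0.9315

0.9315


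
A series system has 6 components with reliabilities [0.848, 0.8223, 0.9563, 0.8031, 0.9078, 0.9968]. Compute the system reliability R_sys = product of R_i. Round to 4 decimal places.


Components: [0.848, 0.8223, 0.9563, 0.8031, 0.9078, 0.9968]
After component 1 (R=0.848): product = 0.848
After component 2 (R=0.8223): product = 0.6973
After component 3 (R=0.9563): product = 0.6668
After component 4 (R=0.8031): product = 0.5355
After component 5 (R=0.9078): product = 0.4862
After component 6 (R=0.9968): product = 0.4846
R_sys = 0.4846

0.4846


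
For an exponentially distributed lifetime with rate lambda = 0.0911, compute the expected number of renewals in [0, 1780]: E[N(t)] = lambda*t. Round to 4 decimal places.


lambda = 0.0911
t = 1780
E[N(t)] = lambda * t
E[N(t)] = 0.0911 * 1780
E[N(t)] = 162.158

162.158


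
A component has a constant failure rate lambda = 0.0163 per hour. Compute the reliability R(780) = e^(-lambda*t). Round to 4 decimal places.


lambda = 0.0163
t = 780
lambda * t = 12.714
R(t) = e^(-12.714)
R(t) = 0.0

0.0


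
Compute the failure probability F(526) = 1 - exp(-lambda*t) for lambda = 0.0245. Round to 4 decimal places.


lambda = 0.0245, t = 526
lambda * t = 12.887
exp(-12.887) = 0.0
F(t) = 1 - 0.0
F(t) = 1.0

1.0


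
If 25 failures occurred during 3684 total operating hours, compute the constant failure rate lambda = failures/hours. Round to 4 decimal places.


failures = 25
total_hours = 3684
lambda = 25 / 3684
lambda = 0.0068

0.0068


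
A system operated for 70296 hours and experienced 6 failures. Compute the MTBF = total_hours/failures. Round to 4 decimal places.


total_hours = 70296
failures = 6
MTBF = 70296 / 6
MTBF = 11716.0

11716.0


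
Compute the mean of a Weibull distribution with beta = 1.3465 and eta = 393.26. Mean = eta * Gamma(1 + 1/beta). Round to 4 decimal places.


beta = 1.3465, eta = 393.26
1/beta = 0.7427
1 + 1/beta = 1.7427
Gamma(1.7427) = 0.9174
Mean = 393.26 * 0.9174
Mean = 360.7826

360.7826


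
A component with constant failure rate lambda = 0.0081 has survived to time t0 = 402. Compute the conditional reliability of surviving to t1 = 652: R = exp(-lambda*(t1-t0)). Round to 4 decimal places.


lambda = 0.0081
t0 = 402, t1 = 652
t1 - t0 = 250
lambda * (t1-t0) = 0.0081 * 250 = 2.025
R = exp(-2.025)
R = 0.132

0.132


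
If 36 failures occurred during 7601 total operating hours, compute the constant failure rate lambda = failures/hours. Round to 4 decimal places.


failures = 36
total_hours = 7601
lambda = 36 / 7601
lambda = 0.0047

0.0047


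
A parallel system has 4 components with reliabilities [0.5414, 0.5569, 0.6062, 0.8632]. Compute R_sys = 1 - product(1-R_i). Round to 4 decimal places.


Components: [0.5414, 0.5569, 0.6062, 0.8632]
(1 - 0.5414) = 0.4586, running product = 0.4586
(1 - 0.5569) = 0.4431, running product = 0.2032
(1 - 0.6062) = 0.3938, running product = 0.08
(1 - 0.8632) = 0.1368, running product = 0.0109
Product of (1-R_i) = 0.0109
R_sys = 1 - 0.0109 = 0.9891

0.9891


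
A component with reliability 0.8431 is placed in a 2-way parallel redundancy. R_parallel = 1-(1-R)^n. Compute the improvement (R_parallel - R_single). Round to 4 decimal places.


R_single = 0.8431, n = 2
1 - R_single = 0.1569
(1 - R_single)^n = 0.1569^2 = 0.0246
R_parallel = 1 - 0.0246 = 0.9754
Improvement = 0.9754 - 0.8431
Improvement = 0.1323

0.1323


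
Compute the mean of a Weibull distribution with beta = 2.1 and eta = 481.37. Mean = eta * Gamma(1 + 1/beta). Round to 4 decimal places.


beta = 2.1, eta = 481.37
1/beta = 0.4762
1 + 1/beta = 1.4762
Gamma(1.4762) = 0.8857
Mean = 481.37 * 0.8857
Mean = 426.3463

426.3463


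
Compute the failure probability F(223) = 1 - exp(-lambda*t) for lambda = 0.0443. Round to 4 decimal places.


lambda = 0.0443, t = 223
lambda * t = 9.8789
exp(-9.8789) = 0.0001
F(t) = 1 - 0.0001
F(t) = 0.9999

0.9999


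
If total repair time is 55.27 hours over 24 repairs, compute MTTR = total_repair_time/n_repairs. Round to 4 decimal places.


total_repair_time = 55.27
n_repairs = 24
MTTR = 55.27 / 24
MTTR = 2.3029

2.3029


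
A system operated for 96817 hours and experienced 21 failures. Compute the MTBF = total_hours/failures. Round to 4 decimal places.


total_hours = 96817
failures = 21
MTBF = 96817 / 21
MTBF = 4610.3333

4610.3333


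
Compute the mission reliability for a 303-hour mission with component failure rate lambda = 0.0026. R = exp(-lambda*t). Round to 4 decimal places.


lambda = 0.0026
mission_time = 303
lambda * t = 0.0026 * 303 = 0.7878
R = exp(-0.7878)
R = 0.4548

0.4548


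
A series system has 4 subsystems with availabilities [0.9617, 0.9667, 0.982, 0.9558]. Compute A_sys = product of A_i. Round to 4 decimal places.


Subsystems: [0.9617, 0.9667, 0.982, 0.9558]
After subsystem 1 (A=0.9617): product = 0.9617
After subsystem 2 (A=0.9667): product = 0.9297
After subsystem 3 (A=0.982): product = 0.9129
After subsystem 4 (A=0.9558): product = 0.8726
A_sys = 0.8726

0.8726


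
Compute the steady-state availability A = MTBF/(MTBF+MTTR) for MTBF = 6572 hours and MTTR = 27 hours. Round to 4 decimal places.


MTBF = 6572
MTTR = 27
MTBF + MTTR = 6599
A = 6572 / 6599
A = 0.9959

0.9959


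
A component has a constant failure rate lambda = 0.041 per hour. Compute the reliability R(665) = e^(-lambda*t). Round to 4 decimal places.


lambda = 0.041
t = 665
lambda * t = 27.265
R(t) = e^(-27.265)
R(t) = 0.0

0.0


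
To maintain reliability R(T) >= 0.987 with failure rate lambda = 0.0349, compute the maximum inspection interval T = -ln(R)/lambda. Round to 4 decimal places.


R_target = 0.987
lambda = 0.0349
-ln(0.987) = 0.0131
T = 0.0131 / 0.0349
T = 0.3749

0.3749


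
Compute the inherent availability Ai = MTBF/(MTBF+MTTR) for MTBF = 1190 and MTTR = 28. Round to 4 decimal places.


MTBF = 1190
MTTR = 28
MTBF + MTTR = 1218
Ai = 1190 / 1218
Ai = 0.977

0.977


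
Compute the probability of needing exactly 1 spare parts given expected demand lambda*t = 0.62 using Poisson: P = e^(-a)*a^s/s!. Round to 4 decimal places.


a = 0.62, s = 1
e^(-a) = e^(-0.62) = 0.5379
a^s = 0.62^1 = 0.62
s! = 1
P = 0.5379 * 0.62 / 1
P = 0.3335

0.3335


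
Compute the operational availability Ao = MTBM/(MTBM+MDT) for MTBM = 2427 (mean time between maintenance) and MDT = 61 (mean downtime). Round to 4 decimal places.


MTBM = 2427
MDT = 61
MTBM + MDT = 2488
Ao = 2427 / 2488
Ao = 0.9755

0.9755


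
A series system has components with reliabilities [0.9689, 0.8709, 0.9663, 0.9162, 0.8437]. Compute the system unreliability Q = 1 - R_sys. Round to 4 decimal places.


Components: [0.9689, 0.8709, 0.9663, 0.9162, 0.8437]
After component 1: product = 0.9689
After component 2: product = 0.8438
After component 3: product = 0.8154
After component 4: product = 0.747
After component 5: product = 0.6303
R_sys = 0.6303
Q = 1 - 0.6303 = 0.3697

0.3697


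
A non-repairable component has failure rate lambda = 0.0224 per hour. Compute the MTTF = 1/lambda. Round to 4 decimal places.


lambda = 0.0224
MTTF = 1 / 0.0224
MTTF = 44.6429

44.6429


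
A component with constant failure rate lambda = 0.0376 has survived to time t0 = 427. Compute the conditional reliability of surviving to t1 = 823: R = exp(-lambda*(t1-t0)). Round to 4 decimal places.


lambda = 0.0376
t0 = 427, t1 = 823
t1 - t0 = 396
lambda * (t1-t0) = 0.0376 * 396 = 14.8896
R = exp(-14.8896)
R = 0.0

0.0


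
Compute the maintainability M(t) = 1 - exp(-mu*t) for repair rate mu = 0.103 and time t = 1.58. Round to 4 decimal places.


mu = 0.103, t = 1.58
mu * t = 0.103 * 1.58 = 0.1627
exp(-0.1627) = 0.8498
M(t) = 1 - 0.8498
M(t) = 0.1502

0.1502


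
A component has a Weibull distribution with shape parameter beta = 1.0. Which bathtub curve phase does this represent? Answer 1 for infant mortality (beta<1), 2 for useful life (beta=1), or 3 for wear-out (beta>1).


beta = 1.0
Compare beta to 1:
beta < 1 => infant mortality (phase 1)
beta = 1 => useful life (phase 2)
beta > 1 => wear-out (phase 3)
Since beta = 1.0, this is useful life (constant failure rate)
Phase = 2

2


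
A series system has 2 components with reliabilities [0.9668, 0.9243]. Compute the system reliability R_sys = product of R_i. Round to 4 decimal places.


Components: [0.9668, 0.9243]
After component 1 (R=0.9668): product = 0.9668
After component 2 (R=0.9243): product = 0.8936
R_sys = 0.8936

0.8936


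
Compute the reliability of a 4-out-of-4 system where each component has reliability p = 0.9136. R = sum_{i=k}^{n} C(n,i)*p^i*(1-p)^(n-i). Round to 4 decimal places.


k = 4, n = 4, p = 0.9136
i=4: C(4,4)=1 * 0.9136^4 * 0.0864^0 = 0.6967
R = sum of terms = 0.6967

0.6967


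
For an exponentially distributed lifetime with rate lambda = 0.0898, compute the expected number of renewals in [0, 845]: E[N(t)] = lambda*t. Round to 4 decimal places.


lambda = 0.0898
t = 845
E[N(t)] = lambda * t
E[N(t)] = 0.0898 * 845
E[N(t)] = 75.881

75.881


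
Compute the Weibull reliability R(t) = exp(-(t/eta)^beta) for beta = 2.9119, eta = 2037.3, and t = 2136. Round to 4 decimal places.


beta = 2.9119, eta = 2037.3, t = 2136
t/eta = 2136 / 2037.3 = 1.0484
(t/eta)^beta = 1.0484^2.9119 = 1.1477
R(t) = exp(-1.1477)
R(t) = 0.3174

0.3174


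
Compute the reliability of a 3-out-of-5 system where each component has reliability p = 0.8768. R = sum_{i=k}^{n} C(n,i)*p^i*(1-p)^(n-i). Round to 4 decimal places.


k = 3, n = 5, p = 0.8768
i=3: C(5,3)=10 * 0.8768^3 * 0.1232^2 = 0.1023
i=4: C(5,4)=5 * 0.8768^4 * 0.1232^1 = 0.3641
i=5: C(5,5)=1 * 0.8768^5 * 0.1232^0 = 0.5182
R = sum of terms = 0.9846

0.9846


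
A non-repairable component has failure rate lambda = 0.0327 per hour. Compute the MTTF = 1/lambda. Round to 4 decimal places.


lambda = 0.0327
MTTF = 1 / 0.0327
MTTF = 30.581

30.581


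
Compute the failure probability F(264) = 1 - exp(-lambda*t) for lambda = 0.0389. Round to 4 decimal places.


lambda = 0.0389, t = 264
lambda * t = 10.2696
exp(-10.2696) = 0.0
F(t) = 1 - 0.0
F(t) = 1.0

1.0


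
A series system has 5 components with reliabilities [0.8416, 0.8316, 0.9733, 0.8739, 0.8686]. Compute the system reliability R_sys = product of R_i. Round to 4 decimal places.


Components: [0.8416, 0.8316, 0.9733, 0.8739, 0.8686]
After component 1 (R=0.8416): product = 0.8416
After component 2 (R=0.8316): product = 0.6999
After component 3 (R=0.9733): product = 0.6812
After component 4 (R=0.8739): product = 0.5953
After component 5 (R=0.8686): product = 0.5171
R_sys = 0.5171

0.5171


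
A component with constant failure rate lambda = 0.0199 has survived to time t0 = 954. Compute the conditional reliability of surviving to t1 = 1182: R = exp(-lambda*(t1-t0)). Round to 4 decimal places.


lambda = 0.0199
t0 = 954, t1 = 1182
t1 - t0 = 228
lambda * (t1-t0) = 0.0199 * 228 = 4.5372
R = exp(-4.5372)
R = 0.0107

0.0107


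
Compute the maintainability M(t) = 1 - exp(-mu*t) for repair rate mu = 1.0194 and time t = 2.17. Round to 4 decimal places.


mu = 1.0194, t = 2.17
mu * t = 1.0194 * 2.17 = 2.2121
exp(-2.2121) = 0.1095
M(t) = 1 - 0.1095
M(t) = 0.8905

0.8905


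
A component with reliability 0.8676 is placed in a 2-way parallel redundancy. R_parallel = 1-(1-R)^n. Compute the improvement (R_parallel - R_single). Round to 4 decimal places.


R_single = 0.8676, n = 2
1 - R_single = 0.1324
(1 - R_single)^n = 0.1324^2 = 0.0175
R_parallel = 1 - 0.0175 = 0.9825
Improvement = 0.9825 - 0.8676
Improvement = 0.1149

0.1149


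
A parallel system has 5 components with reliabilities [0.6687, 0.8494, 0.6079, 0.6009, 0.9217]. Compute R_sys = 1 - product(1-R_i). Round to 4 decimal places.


Components: [0.6687, 0.8494, 0.6079, 0.6009, 0.9217]
(1 - 0.6687) = 0.3313, running product = 0.3313
(1 - 0.8494) = 0.1506, running product = 0.0499
(1 - 0.6079) = 0.3921, running product = 0.0196
(1 - 0.6009) = 0.3991, running product = 0.0078
(1 - 0.9217) = 0.0783, running product = 0.0006
Product of (1-R_i) = 0.0006
R_sys = 1 - 0.0006 = 0.9994

0.9994


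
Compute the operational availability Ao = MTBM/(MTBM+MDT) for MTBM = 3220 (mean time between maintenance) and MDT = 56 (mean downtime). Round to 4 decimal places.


MTBM = 3220
MDT = 56
MTBM + MDT = 3276
Ao = 3220 / 3276
Ao = 0.9829

0.9829


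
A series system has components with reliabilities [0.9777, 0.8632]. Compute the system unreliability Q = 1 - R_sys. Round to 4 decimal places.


Components: [0.9777, 0.8632]
After component 1: product = 0.9777
After component 2: product = 0.844
R_sys = 0.844
Q = 1 - 0.844 = 0.156

0.156


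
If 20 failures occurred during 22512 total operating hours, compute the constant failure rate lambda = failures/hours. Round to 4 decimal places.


failures = 20
total_hours = 22512
lambda = 20 / 22512
lambda = 0.0009

0.0009


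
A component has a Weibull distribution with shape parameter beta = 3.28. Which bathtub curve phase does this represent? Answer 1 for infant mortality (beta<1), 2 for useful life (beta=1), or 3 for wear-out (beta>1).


beta = 3.28
Compare beta to 1:
beta < 1 => infant mortality (phase 1)
beta = 1 => useful life (phase 2)
beta > 1 => wear-out (phase 3)
Since beta = 3.28, this is wear-out (increasing failure rate)
Phase = 3

3


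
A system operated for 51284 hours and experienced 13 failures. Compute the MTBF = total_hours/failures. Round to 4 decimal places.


total_hours = 51284
failures = 13
MTBF = 51284 / 13
MTBF = 3944.9231

3944.9231


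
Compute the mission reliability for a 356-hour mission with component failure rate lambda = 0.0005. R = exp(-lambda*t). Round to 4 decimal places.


lambda = 0.0005
mission_time = 356
lambda * t = 0.0005 * 356 = 0.178
R = exp(-0.178)
R = 0.8369

0.8369


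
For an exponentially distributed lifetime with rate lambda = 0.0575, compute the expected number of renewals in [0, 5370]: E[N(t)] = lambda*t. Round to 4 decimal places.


lambda = 0.0575
t = 5370
E[N(t)] = lambda * t
E[N(t)] = 0.0575 * 5370
E[N(t)] = 308.775

308.775


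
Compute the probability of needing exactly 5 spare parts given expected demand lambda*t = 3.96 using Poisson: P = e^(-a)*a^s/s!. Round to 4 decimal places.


a = 3.96, s = 5
e^(-a) = e^(-3.96) = 0.0191
a^s = 3.96^5 = 973.8138
s! = 120
P = 0.0191 * 973.8138 / 120
P = 0.1547

0.1547


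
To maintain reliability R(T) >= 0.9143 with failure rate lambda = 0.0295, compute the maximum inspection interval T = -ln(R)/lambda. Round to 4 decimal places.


R_target = 0.9143
lambda = 0.0295
-ln(0.9143) = 0.0896
T = 0.0896 / 0.0295
T = 3.0372

3.0372


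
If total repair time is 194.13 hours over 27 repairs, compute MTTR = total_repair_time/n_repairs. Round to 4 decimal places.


total_repair_time = 194.13
n_repairs = 27
MTTR = 194.13 / 27
MTTR = 7.19

7.19


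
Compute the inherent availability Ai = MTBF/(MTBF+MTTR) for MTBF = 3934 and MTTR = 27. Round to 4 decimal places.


MTBF = 3934
MTTR = 27
MTBF + MTTR = 3961
Ai = 3934 / 3961
Ai = 0.9932

0.9932


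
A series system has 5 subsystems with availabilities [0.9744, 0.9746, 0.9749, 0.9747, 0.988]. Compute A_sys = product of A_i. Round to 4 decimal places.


Subsystems: [0.9744, 0.9746, 0.9749, 0.9747, 0.988]
After subsystem 1 (A=0.9744): product = 0.9744
After subsystem 2 (A=0.9746): product = 0.9497
After subsystem 3 (A=0.9749): product = 0.9258
After subsystem 4 (A=0.9747): product = 0.9024
After subsystem 5 (A=0.988): product = 0.8916
A_sys = 0.8916

0.8916


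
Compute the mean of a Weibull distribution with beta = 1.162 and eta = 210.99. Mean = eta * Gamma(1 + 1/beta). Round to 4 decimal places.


beta = 1.162, eta = 210.99
1/beta = 0.8606
1 + 1/beta = 1.8606
Gamma(1.8606) = 0.9489
Mean = 210.99 * 0.9489
Mean = 200.202

200.202


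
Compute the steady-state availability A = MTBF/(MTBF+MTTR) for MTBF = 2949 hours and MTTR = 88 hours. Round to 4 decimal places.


MTBF = 2949
MTTR = 88
MTBF + MTTR = 3037
A = 2949 / 3037
A = 0.971

0.971


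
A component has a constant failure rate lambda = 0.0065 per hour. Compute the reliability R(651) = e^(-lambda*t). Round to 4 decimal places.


lambda = 0.0065
t = 651
lambda * t = 4.2315
R(t) = e^(-4.2315)
R(t) = 0.0145

0.0145


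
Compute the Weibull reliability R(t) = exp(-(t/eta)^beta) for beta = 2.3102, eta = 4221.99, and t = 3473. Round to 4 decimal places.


beta = 2.3102, eta = 4221.99, t = 3473
t/eta = 3473 / 4221.99 = 0.8226
(t/eta)^beta = 0.8226^2.3102 = 0.6369
R(t) = exp(-0.6369)
R(t) = 0.5289

0.5289


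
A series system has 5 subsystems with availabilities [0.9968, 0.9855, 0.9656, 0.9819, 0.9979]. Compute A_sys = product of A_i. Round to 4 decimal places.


Subsystems: [0.9968, 0.9855, 0.9656, 0.9819, 0.9979]
After subsystem 1 (A=0.9968): product = 0.9968
After subsystem 2 (A=0.9855): product = 0.9823
After subsystem 3 (A=0.9656): product = 0.9486
After subsystem 4 (A=0.9819): product = 0.9314
After subsystem 5 (A=0.9979): product = 0.9294
A_sys = 0.9294

0.9294


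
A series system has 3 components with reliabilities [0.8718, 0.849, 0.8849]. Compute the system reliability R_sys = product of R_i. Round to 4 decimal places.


Components: [0.8718, 0.849, 0.8849]
After component 1 (R=0.8718): product = 0.8718
After component 2 (R=0.849): product = 0.7402
After component 3 (R=0.8849): product = 0.655
R_sys = 0.655

0.655


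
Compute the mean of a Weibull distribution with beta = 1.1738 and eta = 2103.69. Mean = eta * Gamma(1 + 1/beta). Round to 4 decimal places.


beta = 1.1738, eta = 2103.69
1/beta = 0.8519
1 + 1/beta = 1.8519
Gamma(1.8519) = 0.9462
Mean = 2103.69 * 0.9462
Mean = 1990.5115

1990.5115


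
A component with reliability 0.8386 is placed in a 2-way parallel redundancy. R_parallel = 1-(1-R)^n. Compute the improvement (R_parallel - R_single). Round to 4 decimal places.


R_single = 0.8386, n = 2
1 - R_single = 0.1614
(1 - R_single)^n = 0.1614^2 = 0.026
R_parallel = 1 - 0.026 = 0.974
Improvement = 0.974 - 0.8386
Improvement = 0.1354

0.1354


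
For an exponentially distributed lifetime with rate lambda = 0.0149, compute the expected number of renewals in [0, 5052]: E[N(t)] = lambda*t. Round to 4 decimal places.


lambda = 0.0149
t = 5052
E[N(t)] = lambda * t
E[N(t)] = 0.0149 * 5052
E[N(t)] = 75.2748

75.2748


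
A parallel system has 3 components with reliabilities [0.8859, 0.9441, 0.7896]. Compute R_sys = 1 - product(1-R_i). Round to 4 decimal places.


Components: [0.8859, 0.9441, 0.7896]
(1 - 0.8859) = 0.1141, running product = 0.1141
(1 - 0.9441) = 0.0559, running product = 0.0064
(1 - 0.7896) = 0.2104, running product = 0.0013
Product of (1-R_i) = 0.0013
R_sys = 1 - 0.0013 = 0.9987

0.9987


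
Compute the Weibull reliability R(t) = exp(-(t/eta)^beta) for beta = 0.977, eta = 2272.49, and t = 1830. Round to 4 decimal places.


beta = 0.977, eta = 2272.49, t = 1830
t/eta = 1830 / 2272.49 = 0.8053
(t/eta)^beta = 0.8053^0.977 = 0.8093
R(t) = exp(-0.8093)
R(t) = 0.4452

0.4452


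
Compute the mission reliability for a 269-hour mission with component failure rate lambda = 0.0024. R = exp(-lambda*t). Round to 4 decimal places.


lambda = 0.0024
mission_time = 269
lambda * t = 0.0024 * 269 = 0.6456
R = exp(-0.6456)
R = 0.5243

0.5243


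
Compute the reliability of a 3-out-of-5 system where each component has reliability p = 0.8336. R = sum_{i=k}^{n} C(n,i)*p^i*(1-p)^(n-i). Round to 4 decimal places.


k = 3, n = 5, p = 0.8336
i=3: C(5,3)=10 * 0.8336^3 * 0.1664^2 = 0.1604
i=4: C(5,4)=5 * 0.8336^4 * 0.1664^1 = 0.4017
i=5: C(5,5)=1 * 0.8336^5 * 0.1664^0 = 0.4025
R = sum of terms = 0.9647

0.9647


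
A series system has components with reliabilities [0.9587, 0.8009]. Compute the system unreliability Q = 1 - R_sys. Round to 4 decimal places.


Components: [0.9587, 0.8009]
After component 1: product = 0.9587
After component 2: product = 0.7678
R_sys = 0.7678
Q = 1 - 0.7678 = 0.2322

0.2322


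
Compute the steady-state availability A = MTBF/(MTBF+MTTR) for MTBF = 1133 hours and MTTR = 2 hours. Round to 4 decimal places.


MTBF = 1133
MTTR = 2
MTBF + MTTR = 1135
A = 1133 / 1135
A = 0.9982

0.9982


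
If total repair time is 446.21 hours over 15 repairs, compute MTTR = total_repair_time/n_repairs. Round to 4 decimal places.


total_repair_time = 446.21
n_repairs = 15
MTTR = 446.21 / 15
MTTR = 29.7473

29.7473


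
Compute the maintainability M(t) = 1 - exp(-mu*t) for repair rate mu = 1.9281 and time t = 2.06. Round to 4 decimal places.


mu = 1.9281, t = 2.06
mu * t = 1.9281 * 2.06 = 3.9719
exp(-3.9719) = 0.0188
M(t) = 1 - 0.0188
M(t) = 0.9812

0.9812


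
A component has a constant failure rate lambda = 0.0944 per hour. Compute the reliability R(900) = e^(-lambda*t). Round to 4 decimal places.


lambda = 0.0944
t = 900
lambda * t = 84.96
R(t) = e^(-84.96)
R(t) = 0.0

0.0


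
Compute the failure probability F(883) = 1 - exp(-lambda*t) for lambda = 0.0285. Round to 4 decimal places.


lambda = 0.0285, t = 883
lambda * t = 25.1655
exp(-25.1655) = 0.0
F(t) = 1 - 0.0
F(t) = 1.0

1.0


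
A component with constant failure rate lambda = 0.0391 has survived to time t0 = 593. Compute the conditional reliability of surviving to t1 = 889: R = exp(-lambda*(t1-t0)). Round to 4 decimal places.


lambda = 0.0391
t0 = 593, t1 = 889
t1 - t0 = 296
lambda * (t1-t0) = 0.0391 * 296 = 11.5736
R = exp(-11.5736)
R = 0.0

0.0


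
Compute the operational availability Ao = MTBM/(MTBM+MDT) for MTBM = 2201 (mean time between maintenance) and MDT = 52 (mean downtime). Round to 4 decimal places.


MTBM = 2201
MDT = 52
MTBM + MDT = 2253
Ao = 2201 / 2253
Ao = 0.9769

0.9769


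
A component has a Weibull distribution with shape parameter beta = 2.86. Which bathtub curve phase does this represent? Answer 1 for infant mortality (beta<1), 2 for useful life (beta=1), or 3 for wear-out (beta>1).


beta = 2.86
Compare beta to 1:
beta < 1 => infant mortality (phase 1)
beta = 1 => useful life (phase 2)
beta > 1 => wear-out (phase 3)
Since beta = 2.86, this is wear-out (increasing failure rate)
Phase = 3

3


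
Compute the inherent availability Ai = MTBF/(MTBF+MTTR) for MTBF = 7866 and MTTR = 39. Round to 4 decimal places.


MTBF = 7866
MTTR = 39
MTBF + MTTR = 7905
Ai = 7866 / 7905
Ai = 0.9951

0.9951


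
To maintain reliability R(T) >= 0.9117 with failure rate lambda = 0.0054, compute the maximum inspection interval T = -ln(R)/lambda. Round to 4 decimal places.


R_target = 0.9117
lambda = 0.0054
-ln(0.9117) = 0.0924
T = 0.0924 / 0.0054
T = 17.1193

17.1193


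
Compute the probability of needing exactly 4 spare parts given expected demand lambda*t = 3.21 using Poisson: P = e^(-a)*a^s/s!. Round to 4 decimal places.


a = 3.21, s = 4
e^(-a) = e^(-3.21) = 0.0404
a^s = 3.21^4 = 106.1745
s! = 24
P = 0.0404 * 106.1745 / 24
P = 0.1785

0.1785


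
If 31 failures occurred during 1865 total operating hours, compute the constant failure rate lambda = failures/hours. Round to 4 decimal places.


failures = 31
total_hours = 1865
lambda = 31 / 1865
lambda = 0.0166

0.0166


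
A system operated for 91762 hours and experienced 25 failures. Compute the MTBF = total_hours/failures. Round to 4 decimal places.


total_hours = 91762
failures = 25
MTBF = 91762 / 25
MTBF = 3670.48

3670.48


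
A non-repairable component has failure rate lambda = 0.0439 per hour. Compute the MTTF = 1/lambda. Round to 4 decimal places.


lambda = 0.0439
MTTF = 1 / 0.0439
MTTF = 22.779

22.779


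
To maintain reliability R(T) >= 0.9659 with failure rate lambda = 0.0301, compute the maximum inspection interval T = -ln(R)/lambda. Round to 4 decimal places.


R_target = 0.9659
lambda = 0.0301
-ln(0.9659) = 0.0347
T = 0.0347 / 0.0301
T = 1.1527

1.1527


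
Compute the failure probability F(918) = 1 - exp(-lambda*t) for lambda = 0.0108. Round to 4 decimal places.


lambda = 0.0108, t = 918
lambda * t = 9.9144
exp(-9.9144) = 0.0
F(t) = 1 - 0.0
F(t) = 1.0

1.0


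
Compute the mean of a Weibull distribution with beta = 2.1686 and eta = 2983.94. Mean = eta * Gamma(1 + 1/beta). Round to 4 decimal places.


beta = 2.1686, eta = 2983.94
1/beta = 0.4611
1 + 1/beta = 1.4611
Gamma(1.4611) = 0.8856
Mean = 2983.94 * 0.8856
Mean = 2642.5871

2642.5871


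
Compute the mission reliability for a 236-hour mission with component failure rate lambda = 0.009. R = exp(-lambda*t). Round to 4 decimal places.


lambda = 0.009
mission_time = 236
lambda * t = 0.009 * 236 = 2.124
R = exp(-2.124)
R = 0.1196

0.1196


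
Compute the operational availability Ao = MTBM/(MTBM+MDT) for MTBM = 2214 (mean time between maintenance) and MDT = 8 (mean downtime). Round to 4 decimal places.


MTBM = 2214
MDT = 8
MTBM + MDT = 2222
Ao = 2214 / 2222
Ao = 0.9964

0.9964


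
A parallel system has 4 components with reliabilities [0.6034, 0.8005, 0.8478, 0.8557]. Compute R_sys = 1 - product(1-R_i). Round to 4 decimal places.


Components: [0.6034, 0.8005, 0.8478, 0.8557]
(1 - 0.6034) = 0.3966, running product = 0.3966
(1 - 0.8005) = 0.1995, running product = 0.0791
(1 - 0.8478) = 0.1522, running product = 0.012
(1 - 0.8557) = 0.1443, running product = 0.0017
Product of (1-R_i) = 0.0017
R_sys = 1 - 0.0017 = 0.9983

0.9983


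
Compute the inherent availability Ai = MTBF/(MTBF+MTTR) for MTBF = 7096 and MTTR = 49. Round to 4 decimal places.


MTBF = 7096
MTTR = 49
MTBF + MTTR = 7145
Ai = 7096 / 7145
Ai = 0.9931

0.9931


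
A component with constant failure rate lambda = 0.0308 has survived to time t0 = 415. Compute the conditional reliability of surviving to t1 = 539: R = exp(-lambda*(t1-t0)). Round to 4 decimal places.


lambda = 0.0308
t0 = 415, t1 = 539
t1 - t0 = 124
lambda * (t1-t0) = 0.0308 * 124 = 3.8192
R = exp(-3.8192)
R = 0.0219

0.0219


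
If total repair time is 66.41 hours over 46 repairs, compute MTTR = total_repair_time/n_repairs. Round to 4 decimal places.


total_repair_time = 66.41
n_repairs = 46
MTTR = 66.41 / 46
MTTR = 1.4437

1.4437


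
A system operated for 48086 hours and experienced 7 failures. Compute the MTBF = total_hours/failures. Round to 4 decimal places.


total_hours = 48086
failures = 7
MTBF = 48086 / 7
MTBF = 6869.4286

6869.4286


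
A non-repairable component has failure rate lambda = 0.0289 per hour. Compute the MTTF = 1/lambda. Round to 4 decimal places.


lambda = 0.0289
MTTF = 1 / 0.0289
MTTF = 34.6021

34.6021


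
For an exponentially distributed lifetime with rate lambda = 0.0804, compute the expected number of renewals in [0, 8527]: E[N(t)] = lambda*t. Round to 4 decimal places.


lambda = 0.0804
t = 8527
E[N(t)] = lambda * t
E[N(t)] = 0.0804 * 8527
E[N(t)] = 685.5708

685.5708


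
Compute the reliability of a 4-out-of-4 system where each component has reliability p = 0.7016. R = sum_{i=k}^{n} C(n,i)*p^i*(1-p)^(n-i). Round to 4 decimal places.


k = 4, n = 4, p = 0.7016
i=4: C(4,4)=1 * 0.7016^4 * 0.2984^0 = 0.2423
R = sum of terms = 0.2423

0.2423


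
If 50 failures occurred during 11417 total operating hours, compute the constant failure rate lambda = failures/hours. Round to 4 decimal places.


failures = 50
total_hours = 11417
lambda = 50 / 11417
lambda = 0.0044

0.0044


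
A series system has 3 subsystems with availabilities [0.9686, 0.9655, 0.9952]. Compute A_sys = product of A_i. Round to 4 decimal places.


Subsystems: [0.9686, 0.9655, 0.9952]
After subsystem 1 (A=0.9686): product = 0.9686
After subsystem 2 (A=0.9655): product = 0.9352
After subsystem 3 (A=0.9952): product = 0.9307
A_sys = 0.9307

0.9307


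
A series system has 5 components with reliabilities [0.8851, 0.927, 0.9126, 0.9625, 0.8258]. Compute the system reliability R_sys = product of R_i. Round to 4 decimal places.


Components: [0.8851, 0.927, 0.9126, 0.9625, 0.8258]
After component 1 (R=0.8851): product = 0.8851
After component 2 (R=0.927): product = 0.8205
After component 3 (R=0.9126): product = 0.7488
After component 4 (R=0.9625): product = 0.7207
After component 5 (R=0.8258): product = 0.5952
R_sys = 0.5952

0.5952


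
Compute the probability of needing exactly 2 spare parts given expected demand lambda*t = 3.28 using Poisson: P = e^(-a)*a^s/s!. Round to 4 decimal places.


a = 3.28, s = 2
e^(-a) = e^(-3.28) = 0.0376
a^s = 3.28^2 = 10.7584
s! = 2
P = 0.0376 * 10.7584 / 2
P = 0.2024

0.2024


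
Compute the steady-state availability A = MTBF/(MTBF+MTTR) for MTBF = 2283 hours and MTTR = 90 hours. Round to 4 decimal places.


MTBF = 2283
MTTR = 90
MTBF + MTTR = 2373
A = 2283 / 2373
A = 0.9621

0.9621


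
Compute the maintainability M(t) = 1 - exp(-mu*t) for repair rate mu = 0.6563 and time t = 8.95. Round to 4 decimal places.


mu = 0.6563, t = 8.95
mu * t = 0.6563 * 8.95 = 5.8739
exp(-5.8739) = 0.0028
M(t) = 1 - 0.0028
M(t) = 0.9972

0.9972


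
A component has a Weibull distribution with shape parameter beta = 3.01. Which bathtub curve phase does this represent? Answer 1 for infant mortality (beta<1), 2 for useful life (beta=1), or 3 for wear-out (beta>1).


beta = 3.01
Compare beta to 1:
beta < 1 => infant mortality (phase 1)
beta = 1 => useful life (phase 2)
beta > 1 => wear-out (phase 3)
Since beta = 3.01, this is wear-out (increasing failure rate)
Phase = 3

3


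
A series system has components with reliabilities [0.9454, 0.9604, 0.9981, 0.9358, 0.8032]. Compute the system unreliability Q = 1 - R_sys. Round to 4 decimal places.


Components: [0.9454, 0.9604, 0.9981, 0.9358, 0.8032]
After component 1: product = 0.9454
After component 2: product = 0.908
After component 3: product = 0.9062
After component 4: product = 0.8481
After component 5: product = 0.6812
R_sys = 0.6812
Q = 1 - 0.6812 = 0.3188

0.3188


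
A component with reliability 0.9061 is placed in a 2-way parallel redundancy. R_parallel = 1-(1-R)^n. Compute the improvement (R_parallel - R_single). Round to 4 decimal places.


R_single = 0.9061, n = 2
1 - R_single = 0.0939
(1 - R_single)^n = 0.0939^2 = 0.0088
R_parallel = 1 - 0.0088 = 0.9912
Improvement = 0.9912 - 0.9061
Improvement = 0.0851

0.0851


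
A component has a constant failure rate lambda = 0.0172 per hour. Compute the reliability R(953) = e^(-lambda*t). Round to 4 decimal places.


lambda = 0.0172
t = 953
lambda * t = 16.3916
R(t) = e^(-16.3916)
R(t) = 0.0

0.0


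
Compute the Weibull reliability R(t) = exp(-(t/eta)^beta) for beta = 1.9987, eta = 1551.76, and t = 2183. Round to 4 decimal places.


beta = 1.9987, eta = 1551.76, t = 2183
t/eta = 2183 / 1551.76 = 1.4068
(t/eta)^beta = 1.4068^1.9987 = 1.9782
R(t) = exp(-1.9782)
R(t) = 0.1383

0.1383


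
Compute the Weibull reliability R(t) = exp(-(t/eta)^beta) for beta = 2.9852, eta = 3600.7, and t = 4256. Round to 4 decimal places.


beta = 2.9852, eta = 3600.7, t = 4256
t/eta = 4256 / 3600.7 = 1.182
(t/eta)^beta = 1.182^2.9852 = 1.6473
R(t) = exp(-1.6473)
R(t) = 0.1926

0.1926


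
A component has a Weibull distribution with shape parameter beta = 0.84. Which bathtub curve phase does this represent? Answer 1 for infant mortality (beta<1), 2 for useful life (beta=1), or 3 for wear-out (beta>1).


beta = 0.84
Compare beta to 1:
beta < 1 => infant mortality (phase 1)
beta = 1 => useful life (phase 2)
beta > 1 => wear-out (phase 3)
Since beta = 0.84, this is infant mortality (decreasing failure rate)
Phase = 1

1


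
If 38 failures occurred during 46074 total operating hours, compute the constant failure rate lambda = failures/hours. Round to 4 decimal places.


failures = 38
total_hours = 46074
lambda = 38 / 46074
lambda = 0.0008

0.0008


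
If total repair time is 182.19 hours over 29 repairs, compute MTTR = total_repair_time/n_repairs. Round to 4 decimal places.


total_repair_time = 182.19
n_repairs = 29
MTTR = 182.19 / 29
MTTR = 6.2824

6.2824


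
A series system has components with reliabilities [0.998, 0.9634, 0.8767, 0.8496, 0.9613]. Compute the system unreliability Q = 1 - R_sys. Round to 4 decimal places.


Components: [0.998, 0.9634, 0.8767, 0.8496, 0.9613]
After component 1: product = 0.998
After component 2: product = 0.9615
After component 3: product = 0.8429
After component 4: product = 0.7161
After component 5: product = 0.6884
R_sys = 0.6884
Q = 1 - 0.6884 = 0.3116

0.3116


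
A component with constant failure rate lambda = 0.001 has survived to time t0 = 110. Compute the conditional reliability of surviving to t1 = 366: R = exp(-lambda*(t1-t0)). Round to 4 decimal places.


lambda = 0.001
t0 = 110, t1 = 366
t1 - t0 = 256
lambda * (t1-t0) = 0.001 * 256 = 0.256
R = exp(-0.256)
R = 0.7741

0.7741


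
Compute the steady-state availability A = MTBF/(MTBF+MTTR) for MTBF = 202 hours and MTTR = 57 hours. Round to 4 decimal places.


MTBF = 202
MTTR = 57
MTBF + MTTR = 259
A = 202 / 259
A = 0.7799

0.7799


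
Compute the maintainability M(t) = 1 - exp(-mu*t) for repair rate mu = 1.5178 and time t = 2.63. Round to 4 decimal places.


mu = 1.5178, t = 2.63
mu * t = 1.5178 * 2.63 = 3.9918
exp(-3.9918) = 0.0185
M(t) = 1 - 0.0185
M(t) = 0.9815

0.9815


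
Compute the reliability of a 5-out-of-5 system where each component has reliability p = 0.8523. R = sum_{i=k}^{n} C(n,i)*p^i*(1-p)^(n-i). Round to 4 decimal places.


k = 5, n = 5, p = 0.8523
i=5: C(5,5)=1 * 0.8523^5 * 0.1477^0 = 0.4497
R = sum of terms = 0.4497

0.4497


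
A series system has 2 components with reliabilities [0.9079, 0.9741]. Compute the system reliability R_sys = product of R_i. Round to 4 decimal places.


Components: [0.9079, 0.9741]
After component 1 (R=0.9079): product = 0.9079
After component 2 (R=0.9741): product = 0.8844
R_sys = 0.8844

0.8844


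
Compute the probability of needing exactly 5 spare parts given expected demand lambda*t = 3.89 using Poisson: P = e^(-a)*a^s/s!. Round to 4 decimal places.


a = 3.89, s = 5
e^(-a) = e^(-3.89) = 0.0204
a^s = 3.89^5 = 890.734
s! = 120
P = 0.0204 * 890.734 / 120
P = 0.1518

0.1518


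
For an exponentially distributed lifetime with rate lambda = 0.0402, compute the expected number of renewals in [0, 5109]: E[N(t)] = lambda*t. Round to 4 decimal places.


lambda = 0.0402
t = 5109
E[N(t)] = lambda * t
E[N(t)] = 0.0402 * 5109
E[N(t)] = 205.3818

205.3818


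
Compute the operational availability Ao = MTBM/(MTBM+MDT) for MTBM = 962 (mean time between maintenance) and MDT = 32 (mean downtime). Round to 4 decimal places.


MTBM = 962
MDT = 32
MTBM + MDT = 994
Ao = 962 / 994
Ao = 0.9678

0.9678


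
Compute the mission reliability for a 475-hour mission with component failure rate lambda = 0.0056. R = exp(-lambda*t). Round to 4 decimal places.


lambda = 0.0056
mission_time = 475
lambda * t = 0.0056 * 475 = 2.66
R = exp(-2.66)
R = 0.0699

0.0699


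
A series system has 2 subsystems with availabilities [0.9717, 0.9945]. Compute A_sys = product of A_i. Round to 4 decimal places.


Subsystems: [0.9717, 0.9945]
After subsystem 1 (A=0.9717): product = 0.9717
After subsystem 2 (A=0.9945): product = 0.9664
A_sys = 0.9664

0.9664


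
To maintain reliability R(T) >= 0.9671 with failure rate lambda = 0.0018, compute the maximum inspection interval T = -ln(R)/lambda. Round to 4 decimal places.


R_target = 0.9671
lambda = 0.0018
-ln(0.9671) = 0.0335
T = 0.0335 / 0.0018
T = 18.5852

18.5852
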